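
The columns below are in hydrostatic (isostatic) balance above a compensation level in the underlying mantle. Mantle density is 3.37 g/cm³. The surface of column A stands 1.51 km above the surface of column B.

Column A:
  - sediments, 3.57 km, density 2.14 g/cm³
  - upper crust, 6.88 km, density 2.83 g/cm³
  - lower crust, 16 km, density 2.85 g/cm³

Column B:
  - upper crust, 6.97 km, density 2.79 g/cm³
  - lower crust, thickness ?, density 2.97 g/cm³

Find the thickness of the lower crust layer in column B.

Take the compensation level at the base of the deeper column (depth z_c below the surface of column A) and equate Σ ρ_i t_i down to z_c; mantle fills any gap and the z_c terms cancel.
Column A: 3.57×2.14 + 6.88×2.83 + 16×2.85 + (z_c − 26.45)×3.37
Column B: 1.51×0 + 6.97×2.79 + x×2.97 + (z_c − 1.51 − 6.97 − x)×3.37
The z_c×3.37 term appears on both sides and cancels. Collect the known terms of each column as K = Σ(ρt)_known − 3.37 × (depth of known layers): K_A = 72.7102 − 3.37×26.45 = −16.4263; K_B = 19.4463 − 3.37×(1.51 + 6.97) = −9.1313.
Balance: K_A = K_B − x×(3.37 − 2.97), so x = (K_B − K_A)/(3.37 − 2.97) = 7.295/0.4 = 18.2 km.

18.2 km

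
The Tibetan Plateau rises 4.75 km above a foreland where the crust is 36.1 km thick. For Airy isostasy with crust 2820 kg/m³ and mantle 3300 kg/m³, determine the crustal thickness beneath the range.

Root depth r = h ρ_c / (ρ_m − ρ_c) = 4.75 km × 2820 / 480 = 27.91 km.
Total thickness = T + h + r = 36.1 km + 4.75 km + 27.91 km = 68.8 km.

68.8 km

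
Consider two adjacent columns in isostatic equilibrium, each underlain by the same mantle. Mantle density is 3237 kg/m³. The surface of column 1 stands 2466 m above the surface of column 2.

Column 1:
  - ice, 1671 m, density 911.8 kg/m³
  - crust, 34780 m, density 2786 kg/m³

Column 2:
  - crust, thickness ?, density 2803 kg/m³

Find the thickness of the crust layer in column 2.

26700 m

Take the compensation level at the base of the deeper column (depth z_c below the surface of column 1) and equate Σ ρ_i t_i down to z_c; mantle fills any gap and the z_c terms cancel.
Column 1: 1671×911.8 + 34780×2786 + (z_c − 36451)×3237
Column 2: 2466×0 + x×2803 + (z_c − 2466 − 0 − x)×3237
The z_c×3237 term appears on both sides and cancels. Collect the known terms of each column as K = Σ(ρt)_known − 3237 × (depth of known layers): K_1 = 98420697.8 − 3237×36451 = −19571189.2; K_2 = 0 − 3237×(2466 + 0) = −7982442.
Balance: K_1 = K_2 − x×(3237 − 2803), so x = (K_2 − K_1)/(3237 − 2803) = 11588700/434 = 26700 m.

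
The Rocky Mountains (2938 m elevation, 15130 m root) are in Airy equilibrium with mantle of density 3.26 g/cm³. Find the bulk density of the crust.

2.73 g/cm³

ρ_c h = (ρ_m − ρ_c) r → ρ_c (h + r) = ρ_m r → ρ_c = ρ_m r / (h + r).
ρ_c = 3.26 × 15130 m / (2938 m + 15130 m) = 2.73 g/cm³.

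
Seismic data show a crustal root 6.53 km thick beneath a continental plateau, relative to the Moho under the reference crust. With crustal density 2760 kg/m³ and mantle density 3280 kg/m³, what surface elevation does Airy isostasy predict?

By Archimedes' principle applied to the lithosphere: ρ_c h = (ρ_m − ρ_c) r.
h = r (ρ_m − ρ_c) / ρ_c = 6.53 km × (3280 − 2760) / 2760 = 1.23 km.

1.23 km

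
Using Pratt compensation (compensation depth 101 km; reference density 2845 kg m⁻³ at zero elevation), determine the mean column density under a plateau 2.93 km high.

2760 kg m⁻³

Pratt balance: ρ_ref D = ρ (D + h).
ρ = ρ_ref D/(D + h) = 2845 × 101 km/(101 km + 2.93 km) = 2760 kg m⁻³.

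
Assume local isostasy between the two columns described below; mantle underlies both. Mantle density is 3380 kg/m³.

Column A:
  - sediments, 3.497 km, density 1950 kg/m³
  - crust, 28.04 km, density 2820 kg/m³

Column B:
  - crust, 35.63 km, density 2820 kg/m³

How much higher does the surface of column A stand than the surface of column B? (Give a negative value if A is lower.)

0.222 km

For any compensation level in the mantle, the mantle terms cancel and isostasy reduces to e = (Σt_A − Σt_B) − (Σ(ρt)_A − Σ(ρt)_B) / ρ_m.
Σt_A = 31.537 km; Σt_B = 35.63 km; Σ(ρt)_A = 85891.95; Σ(ρt)_B = 100476.6 (in km·kg/m³).
e = (31.537 − 35.63) − (85891.95 − 100476.6) / 3380 = 0.222 km.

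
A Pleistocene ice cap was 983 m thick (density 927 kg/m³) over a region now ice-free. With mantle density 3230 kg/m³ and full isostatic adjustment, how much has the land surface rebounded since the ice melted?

282 m

Removing the load lets mantle flow back in; uplift u satisfies ρ_ice t = ρ_m u.
u = t ρ_ice/ρ_m = 983 m × 927/3230 = 282 m.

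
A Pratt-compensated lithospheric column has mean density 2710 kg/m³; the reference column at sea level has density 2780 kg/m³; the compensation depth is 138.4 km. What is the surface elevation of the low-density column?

3.57 km

ρ_ref D = ρ (D + h) → h = D (ρ_ref − ρ)/ρ.
h = 138.4 km × (2780 − 2710)/2710 = 3.57 km.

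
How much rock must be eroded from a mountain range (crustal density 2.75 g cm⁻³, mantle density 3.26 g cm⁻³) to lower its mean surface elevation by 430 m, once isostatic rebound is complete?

2750 m

Net drop Δ = e − u = e − e ρ_c/ρ_m = e (ρ_m − ρ_c)/ρ_m.
e = Δ ρ_m/(ρ_m − ρ_c) = 430 m × 3.26/0.51 = 2750 m.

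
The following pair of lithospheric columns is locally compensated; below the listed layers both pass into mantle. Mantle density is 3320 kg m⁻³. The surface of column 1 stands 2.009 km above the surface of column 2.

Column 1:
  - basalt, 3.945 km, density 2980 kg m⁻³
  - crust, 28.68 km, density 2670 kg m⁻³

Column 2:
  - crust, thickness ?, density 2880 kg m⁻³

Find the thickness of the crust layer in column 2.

30.3 km

Take the compensation level at the base of the deeper column (depth z_c below the surface of column 1) and equate Σ ρ_i t_i down to z_c; mantle fills any gap and the z_c terms cancel.
Column 1: 3.945×2980 + 28.68×2670 + (z_c − 32.625)×3320
Column 2: 2.009×0 + x×2880 + (z_c − 2.009 − 0 − x)×3320
The z_c×3320 term appears on both sides and cancels. Collect the known terms of each column as K = Σ(ρt)_known − 3320 × (depth of known layers): K_1 = 88331.7 − 3320×32.625 = −19983.3; K_2 = 0 − 3320×(2.009 + 0) = −6669.88.
Balance: K_1 = K_2 − x×(3320 − 2880), so x = (K_2 − K_1)/(3320 − 2880) = 13313.4/440 = 30.3 km.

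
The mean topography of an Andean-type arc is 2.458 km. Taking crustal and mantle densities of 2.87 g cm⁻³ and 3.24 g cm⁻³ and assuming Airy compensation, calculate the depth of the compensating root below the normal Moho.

In Airy isostatic equilibrium: the weight of the topography is balanced by the buoyancy of the root, ρ_c h = (ρ_m − ρ_c) r.
r = h · ρ_c / (ρ_m − ρ_c) = 2.458 km × 2.87 / (3.24 − 2.87) = 19.1 km.

19.1 km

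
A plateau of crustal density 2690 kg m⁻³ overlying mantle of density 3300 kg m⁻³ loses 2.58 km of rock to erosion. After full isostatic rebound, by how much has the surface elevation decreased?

Rebound u = e ρ_c/ρ_m = 2.58 km × 2690/3300 = 2.103 km.
Net surface drop = e − u = 2.58 km − 2.103 km = e (ρ_m − ρ_c)/ρ_m = 0.477 km.

0.477 km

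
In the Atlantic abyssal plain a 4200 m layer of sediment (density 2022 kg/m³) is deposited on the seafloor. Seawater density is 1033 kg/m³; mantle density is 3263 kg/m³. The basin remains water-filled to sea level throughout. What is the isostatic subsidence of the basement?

Submarine loading: the sediment displaces seawater, and the subsidence is in turn flooded, so s (ρ_m − ρ_w) = t (ρ_sed − ρ_w).
s = 4200 m × (2022 − 1033) / (3263 − 1033) = 1860 m.

1860 m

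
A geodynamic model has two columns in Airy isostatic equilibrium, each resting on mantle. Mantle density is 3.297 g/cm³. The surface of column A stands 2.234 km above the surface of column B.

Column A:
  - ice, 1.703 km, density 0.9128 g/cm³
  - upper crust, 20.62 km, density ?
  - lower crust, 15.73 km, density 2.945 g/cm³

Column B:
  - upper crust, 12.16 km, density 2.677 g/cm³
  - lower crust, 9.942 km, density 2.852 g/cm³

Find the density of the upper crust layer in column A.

Take the compensation level at the base of the deeper column (depth z_c below the surface of column A) and equate Σ ρ_i t_i down to z_c; mantle fills any gap and the z_c terms cancel.
Column A: 1.703×0.9128 + 20.62×ρ + 15.73×2.945 + (z_c − 38.053)×3.297
Column B: 2.234×0 + 12.16×2.677 + 9.942×2.852 + (z_c − 2.234 − 22.102)×3.297
The z_c×3.297 term appears on both sides and cancels. Collect the known terms of each column as K = Σ(ρt)_known − 3.297 × (depth of known layers): K_A = 47.8793484 − 3.297×38.053 = −77.5813926; K_B = 60.906904 − 3.297×(2.234 + 22.102) = −19.328888.
Balance: K_A + 20.62×ρ = K_B, so ρ = (K_B − K_A)/20.62 = 58.2525/20.62 = 2.83 g/cm³.

2.83 g/cm³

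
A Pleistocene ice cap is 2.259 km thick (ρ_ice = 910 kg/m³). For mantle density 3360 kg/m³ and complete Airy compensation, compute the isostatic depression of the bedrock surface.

0.612 km

In Airy isostatic equilibrium: the ice load ρ_ice t is balanced by mantle displaced below, ρ_m s.
s = t ρ_ice / ρ_m = 2.259 km × 910/3360 = 0.612 km.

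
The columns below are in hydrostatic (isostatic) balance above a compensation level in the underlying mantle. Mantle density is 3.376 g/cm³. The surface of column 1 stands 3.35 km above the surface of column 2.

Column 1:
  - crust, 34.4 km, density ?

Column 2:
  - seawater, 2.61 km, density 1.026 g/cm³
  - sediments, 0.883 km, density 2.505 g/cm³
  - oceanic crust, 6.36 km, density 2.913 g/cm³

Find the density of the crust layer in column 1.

Take the compensation level at the base of the deeper column (depth z_c below the surface of column 1) and equate Σ ρ_i t_i down to z_c; mantle fills any gap and the z_c terms cancel.
Column 1: 34.4×ρ + (z_c − 34.4)×3.376
Column 2: 3.35×0 + 2.61×1.026 + 0.883×2.505 + 6.36×2.913 + (z_c − 3.35 − 9.853)×3.376
The z_c×3.376 term appears on both sides and cancels. Collect the known terms of each column as K = Σ(ρt)_known − 3.376 × (depth of known layers): K_1 = 0 − 3.376×34.4 = −116.1344; K_2 = 23.416455 − 3.376×(3.35 + 9.853) = −21.156873.
Balance: K_1 + 34.4×ρ = K_2, so ρ = (K_2 − K_1)/34.4 = 94.9775/34.4 = 2.76 g/cm³.

2.76 g/cm³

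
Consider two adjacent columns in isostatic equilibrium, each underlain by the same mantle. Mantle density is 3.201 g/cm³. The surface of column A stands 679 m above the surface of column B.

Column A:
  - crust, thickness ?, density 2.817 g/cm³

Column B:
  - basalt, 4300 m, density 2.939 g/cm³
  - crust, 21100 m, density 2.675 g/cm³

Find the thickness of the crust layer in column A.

37500 m

Take the compensation level at the base of the deeper column (depth z_c below the surface of column A) and equate Σ ρ_i t_i down to z_c; mantle fills any gap and the z_c terms cancel.
Column A: x×2.817 + (z_c − 0 − x)×3.201
Column B: 679×0 + 4300×2.939 + 21100×2.675 + (z_c − 679 − 25400)×3.201
The z_c×3.201 term appears on both sides and cancels. Collect the known terms of each column as K = Σ(ρt)_known − 3.201 × (depth of known layers): K_A = 0 − 3.201×0 = 0; K_B = 69080.2 − 3.201×(679 + 25400) = −14398.679.
Balance: K_A − x×(3.201 − 2.817) = K_B, so x = (K_A − K_B)/(3.201 − 2.817) = 14398.7/0.384 = 37500 m.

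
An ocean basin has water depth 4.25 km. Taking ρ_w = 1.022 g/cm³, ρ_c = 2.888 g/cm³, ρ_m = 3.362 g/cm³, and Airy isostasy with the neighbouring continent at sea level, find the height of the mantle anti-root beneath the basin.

16.7 km

Isostatic balance requires: replacing crust with seawater at the top is compensated by replacing crust with mantle at the base: d (ρ_c − ρ_w) = a (ρ_m − ρ_c).
a = d (ρ_c − ρ_w)/(ρ_m − ρ_c) = 4.25 km × 1.866/0.474 = 16.7 km.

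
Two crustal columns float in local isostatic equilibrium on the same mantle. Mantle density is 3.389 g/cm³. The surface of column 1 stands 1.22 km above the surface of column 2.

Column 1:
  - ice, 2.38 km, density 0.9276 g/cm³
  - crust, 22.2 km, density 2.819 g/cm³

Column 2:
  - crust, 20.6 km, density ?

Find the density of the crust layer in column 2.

Take the compensation level at the base of the deeper column (depth z_c below the surface of column 1) and equate Σ ρ_i t_i down to z_c; mantle fills any gap and the z_c terms cancel.
Column 1: 2.38×0.9276 + 22.2×2.819 + (z_c − 24.58)×3.389
Column 2: 1.22×0 + 20.6×ρ + (z_c − 1.22 − 20.6)×3.389
The z_c×3.389 term appears on both sides and cancels. Collect the known terms of each column as K = Σ(ρt)_known − 3.389 × (depth of known layers): K_1 = 64.789488 − 3.389×24.58 = −18.512132; K_2 = 0 − 3.389×(1.22 + 20.6) = −73.94798.
Balance: K_1 = K_2 + 20.6×ρ, so ρ = (K_1 − K_2)/20.6 = 55.4358/20.6 = 2.69 g/cm³.

2.69 g/cm³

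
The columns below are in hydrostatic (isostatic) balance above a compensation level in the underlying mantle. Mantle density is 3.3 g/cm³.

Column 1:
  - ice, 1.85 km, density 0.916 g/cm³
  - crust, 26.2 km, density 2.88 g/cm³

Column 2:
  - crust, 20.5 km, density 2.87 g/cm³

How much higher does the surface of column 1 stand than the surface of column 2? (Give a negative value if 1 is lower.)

2 km

For any compensation level in the mantle, the mantle terms cancel and isostasy reduces to e = (Σt_1 − Σt_2) − (Σ(ρt)_1 − Σ(ρt)_2) / ρ_m.
Σt_1 = 28.05 km; Σt_2 = 20.5 km; Σ(ρt)_1 = 77.1506; Σ(ρt)_2 = 58.835 (in km·g/cm³).
e = (28.05 − 20.5) − (77.1506 − 58.835) / 3.3 = 2 km.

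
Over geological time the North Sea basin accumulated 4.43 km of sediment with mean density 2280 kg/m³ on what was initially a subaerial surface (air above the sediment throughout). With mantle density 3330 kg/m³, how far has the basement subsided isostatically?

3.03 km

Subaerial load: s = t ρ_sed / ρ_m = 4.43 km × 2280/3330 = 3.03 km.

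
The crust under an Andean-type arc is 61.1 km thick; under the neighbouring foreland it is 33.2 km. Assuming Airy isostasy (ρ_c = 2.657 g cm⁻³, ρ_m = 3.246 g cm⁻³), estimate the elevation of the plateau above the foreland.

5.06 km

Excess crust Δ = 61.1 km − 33.2 km = 27.9 km, split between elevation h and root r with h + r = Δ.
Airy balance ρ_c h = (ρ_m − ρ_c) r gives r = h ρ_c/(ρ_m − ρ_c), so h (1 + ρ_c/(ρ_m − ρ_c)) = Δ, i.e. h = Δ (ρ_m − ρ_c)/ρ_m.
h = 27.9 km × 0.589/3.246 = 5.06 km.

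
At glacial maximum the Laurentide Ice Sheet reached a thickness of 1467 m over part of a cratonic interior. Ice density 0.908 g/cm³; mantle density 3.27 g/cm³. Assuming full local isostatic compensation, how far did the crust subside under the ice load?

407 m

In Airy isostatic equilibrium: the ice load ρ_ice t is balanced by mantle displaced below, ρ_m s.
s = t ρ_ice / ρ_m = 1467 m × 0.908/3.27 = 407 m.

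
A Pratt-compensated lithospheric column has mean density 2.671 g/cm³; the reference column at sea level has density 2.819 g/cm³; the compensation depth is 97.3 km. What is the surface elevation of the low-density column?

ρ_ref D = ρ (D + h) → h = D (ρ_ref − ρ)/ρ.
h = 97.3 km × (2.819 − 2.671)/2.671 = 5.39 km.

5.39 km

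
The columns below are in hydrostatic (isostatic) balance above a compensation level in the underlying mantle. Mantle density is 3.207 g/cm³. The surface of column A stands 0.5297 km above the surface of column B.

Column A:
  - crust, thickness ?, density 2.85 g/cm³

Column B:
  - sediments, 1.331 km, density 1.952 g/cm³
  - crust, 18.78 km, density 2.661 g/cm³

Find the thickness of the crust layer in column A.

Take the compensation level at the base of the deeper column (depth z_c below the surface of column A) and equate Σ ρ_i t_i down to z_c; mantle fills any gap and the z_c terms cancel.
Column A: x×2.85 + (z_c − 0 − x)×3.207
Column B: 0.5297×0 + 1.331×1.952 + 18.78×2.661 + (z_c − 0.5297 − 20.111)×3.207
The z_c×3.207 term appears on both sides and cancels. Collect the known terms of each column as K = Σ(ρt)_known − 3.207 × (depth of known layers): K_A = 0 − 3.207×0 = 0; K_B = 52.571692 − 3.207×(0.5297 + 20.111) = −13.6230329.
Balance: K_A − x×(3.207 − 2.85) = K_B, so x = (K_A − K_B)/(3.207 − 2.85) = 13.623/0.357 = 38.2 km.

38.2 km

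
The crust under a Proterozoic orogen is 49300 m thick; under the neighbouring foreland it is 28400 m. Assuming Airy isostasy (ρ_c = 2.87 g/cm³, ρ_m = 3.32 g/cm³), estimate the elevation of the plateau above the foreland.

2830 m

Excess crust Δ = 49300 m − 28400 m = 20900 m, split between elevation h and root r with h + r = Δ.
Airy balance ρ_c h = (ρ_m − ρ_c) r gives r = h ρ_c/(ρ_m − ρ_c), so h (1 + ρ_c/(ρ_m − ρ_c)) = Δ, i.e. h = Δ (ρ_m − ρ_c)/ρ_m.
h = 20900 m × 0.45/3.32 = 2830 m.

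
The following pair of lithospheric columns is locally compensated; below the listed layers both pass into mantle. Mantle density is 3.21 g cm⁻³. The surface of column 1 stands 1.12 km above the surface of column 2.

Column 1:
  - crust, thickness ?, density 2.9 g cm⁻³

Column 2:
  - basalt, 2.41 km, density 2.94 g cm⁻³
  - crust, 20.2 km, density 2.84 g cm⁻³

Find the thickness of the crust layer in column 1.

37.8 km

Take the compensation level at the base of the deeper column (depth z_c below the surface of column 1) and equate Σ ρ_i t_i down to z_c; mantle fills any gap and the z_c terms cancel.
Column 1: x×2.9 + (z_c − 0 − x)×3.21
Column 2: 1.12×0 + 2.41×2.94 + 20.2×2.84 + (z_c − 1.12 − 22.61)×3.21
The z_c×3.21 term appears on both sides and cancels. Collect the known terms of each column as K = Σ(ρt)_known − 3.21 × (depth of known layers): K_1 = 0 − 3.21×0 = 0; K_2 = 64.4534 − 3.21×(1.12 + 22.61) = −11.7199.
Balance: K_1 − x×(3.21 − 2.9) = K_2, so x = (K_1 − K_2)/(3.21 − 2.9) = 11.7199/0.31 = 37.8 km.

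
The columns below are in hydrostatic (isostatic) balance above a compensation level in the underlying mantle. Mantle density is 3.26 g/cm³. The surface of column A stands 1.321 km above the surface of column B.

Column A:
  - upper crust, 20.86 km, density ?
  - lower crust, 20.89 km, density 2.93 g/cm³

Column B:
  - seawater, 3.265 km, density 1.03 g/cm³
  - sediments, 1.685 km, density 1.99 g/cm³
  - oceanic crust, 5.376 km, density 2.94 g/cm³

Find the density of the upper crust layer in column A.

2.85 g/cm³

Take the compensation level at the base of the deeper column (depth z_c below the surface of column A) and equate Σ ρ_i t_i down to z_c; mantle fills any gap and the z_c terms cancel.
Column A: 20.86×ρ + 20.89×2.93 + (z_c − 41.75)×3.26
Column B: 1.321×0 + 3.265×1.03 + 1.685×1.99 + 5.376×2.94 + (z_c − 1.321 − 10.326)×3.26
The z_c×3.26 term appears on both sides and cancels. Collect the known terms of each column as K = Σ(ρt)_known − 3.26 × (depth of known layers): K_A = 61.2077 − 3.26×41.75 = −74.8973; K_B = 22.52154 − 3.26×(1.321 + 10.326) = −15.44768.
Balance: K_A + 20.86×ρ = K_B, so ρ = (K_B − K_A)/20.86 = 59.4496/20.86 = 2.85 g/cm³.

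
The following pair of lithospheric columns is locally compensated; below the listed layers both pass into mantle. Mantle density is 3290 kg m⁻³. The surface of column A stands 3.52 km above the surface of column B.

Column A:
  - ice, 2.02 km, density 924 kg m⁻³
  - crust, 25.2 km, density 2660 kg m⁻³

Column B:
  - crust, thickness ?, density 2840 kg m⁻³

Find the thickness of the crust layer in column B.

Take the compensation level at the base of the deeper column (depth z_c below the surface of column A) and equate Σ ρ_i t_i down to z_c; mantle fills any gap and the z_c terms cancel.
Column A: 2.02×924 + 25.2×2660 + (z_c − 27.22)×3290
Column B: 3.52×0 + x×2840 + (z_c − 3.52 − 0 − x)×3290
The z_c×3290 term appears on both sides and cancels. Collect the known terms of each column as K = Σ(ρt)_known − 3290 × (depth of known layers): K_A = 68898.48 − 3290×27.22 = −20655.32; K_B = 0 − 3290×(3.52 + 0) = −11580.8.
Balance: K_A = K_B − x×(3290 − 2840), so x = (K_B − K_A)/(3290 − 2840) = 9074.52/450 = 20.2 km.

20.2 km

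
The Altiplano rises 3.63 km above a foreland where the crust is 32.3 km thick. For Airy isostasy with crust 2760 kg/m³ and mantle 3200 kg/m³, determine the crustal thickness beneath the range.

58.7 km

Root depth r = h ρ_c / (ρ_m − ρ_c) = 3.63 km × 2760 / 440 = 22.77 km.
Total thickness = T + h + r = 32.3 km + 3.63 km + 22.77 km = 58.7 km.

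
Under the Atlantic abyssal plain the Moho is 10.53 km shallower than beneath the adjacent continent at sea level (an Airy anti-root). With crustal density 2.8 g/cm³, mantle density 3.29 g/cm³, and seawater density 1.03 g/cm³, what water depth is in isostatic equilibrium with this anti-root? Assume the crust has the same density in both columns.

Replacing a thickness d of crust by seawater at the top must be balanced by replacing crust with mantle at the base: d (ρ_c − ρ_w) = a (ρ_m − ρ_c).
d = a (ρ_m − ρ_c)/(ρ_c − ρ_w) = 10.53 km × 0.49/1.77 = 2.92 km.

2.92 km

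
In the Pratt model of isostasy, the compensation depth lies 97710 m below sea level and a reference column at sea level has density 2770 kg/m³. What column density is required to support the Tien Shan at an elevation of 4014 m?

2660 kg/m³

Pratt balance: ρ_ref D = ρ (D + h).
ρ = ρ_ref D/(D + h) = 2770 × 97710 m/(97710 m + 4014 m) = 2660 kg/m³.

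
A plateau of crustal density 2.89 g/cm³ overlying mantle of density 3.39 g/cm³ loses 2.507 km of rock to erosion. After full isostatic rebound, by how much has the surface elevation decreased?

Rebound u = e ρ_c/ρ_m = 2.507 km × 2.89/3.39 = 2.137 km.
Net surface drop = e − u = 2.507 km − 2.137 km = e (ρ_m − ρ_c)/ρ_m = 0.37 km.

0.37 km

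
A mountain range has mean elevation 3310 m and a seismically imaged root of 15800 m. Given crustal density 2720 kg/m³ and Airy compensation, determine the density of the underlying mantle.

3290 kg/m³

Airy balance: ρ_c h = (ρ_m − ρ_c) r → ρ_m = ρ_c (1 + h/r).
ρ_m = 2720 × (1 + 3310 m/15800 m) = 3290 kg/m³.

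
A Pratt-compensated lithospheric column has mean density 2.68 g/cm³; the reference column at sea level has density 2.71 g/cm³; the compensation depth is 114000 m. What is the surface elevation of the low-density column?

ρ_ref D = ρ (D + h) → h = D (ρ_ref − ρ)/ρ.
h = 114000 m × (2.71 − 2.68)/2.68 = 1280 m.

1280 m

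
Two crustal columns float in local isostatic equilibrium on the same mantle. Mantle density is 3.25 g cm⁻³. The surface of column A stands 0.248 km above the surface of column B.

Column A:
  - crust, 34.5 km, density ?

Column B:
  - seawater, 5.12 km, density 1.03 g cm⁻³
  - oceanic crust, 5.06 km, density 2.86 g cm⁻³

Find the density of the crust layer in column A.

2.84 g cm⁻³

Take the compensation level at the base of the deeper column (depth z_c below the surface of column A) and equate Σ ρ_i t_i down to z_c; mantle fills any gap and the z_c terms cancel.
Column A: 34.5×ρ + (z_c − 34.5)×3.25
Column B: 0.248×0 + 5.12×1.03 + 5.06×2.86 + (z_c − 0.248 − 10.18)×3.25
The z_c×3.25 term appears on both sides and cancels. Collect the known terms of each column as K = Σ(ρt)_known − 3.25 × (depth of known layers): K_A = 0 − 3.25×34.5 = −112.125; K_B = 19.7452 − 3.25×(0.248 + 10.18) = −14.1458.
Balance: K_A + 34.5×ρ = K_B, so ρ = (K_B − K_A)/34.5 = 97.9792/34.5 = 2.84 g cm⁻³.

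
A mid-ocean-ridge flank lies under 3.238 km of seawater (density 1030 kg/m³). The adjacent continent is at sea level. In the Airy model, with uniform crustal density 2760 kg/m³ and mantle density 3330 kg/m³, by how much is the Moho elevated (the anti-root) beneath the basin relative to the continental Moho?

9.83 km

Isostatic balance requires: replacing crust with seawater at the top is compensated by replacing crust with mantle at the base: d (ρ_c − ρ_w) = a (ρ_m − ρ_c).
a = d (ρ_c − ρ_w)/(ρ_m − ρ_c) = 3.238 km × 1730/570 = 9.83 km.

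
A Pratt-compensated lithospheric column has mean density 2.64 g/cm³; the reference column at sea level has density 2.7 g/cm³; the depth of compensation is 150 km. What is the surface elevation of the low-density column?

3.41 km

ρ_ref D = ρ (D + h) → h = D (ρ_ref − ρ)/ρ.
h = 150 km × (2.7 − 2.64)/2.64 = 3.41 km.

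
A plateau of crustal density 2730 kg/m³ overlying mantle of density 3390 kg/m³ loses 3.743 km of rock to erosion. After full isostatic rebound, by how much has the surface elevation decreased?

Rebound u = e ρ_c/ρ_m = 3.743 km × 2730/3390 = 3.014 km.
Net surface drop = e − u = 3.743 km − 3.014 km = e (ρ_m − ρ_c)/ρ_m = 0.729 km.

0.729 km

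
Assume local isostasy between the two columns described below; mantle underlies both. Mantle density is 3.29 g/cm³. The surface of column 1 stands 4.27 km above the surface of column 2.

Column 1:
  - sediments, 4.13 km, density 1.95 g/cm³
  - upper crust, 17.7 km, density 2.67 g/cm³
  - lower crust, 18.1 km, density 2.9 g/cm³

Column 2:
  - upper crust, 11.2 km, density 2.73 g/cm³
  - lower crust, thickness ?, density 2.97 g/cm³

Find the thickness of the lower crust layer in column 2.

Take the compensation level at the base of the deeper column (depth z_c below the surface of column 1) and equate Σ ρ_i t_i down to z_c; mantle fills any gap and the z_c terms cancel.
Column 1: 4.13×1.95 + 17.7×2.67 + 18.1×2.9 + (z_c − 39.93)×3.29
Column 2: 4.27×0 + 11.2×2.73 + x×2.97 + (z_c − 4.27 − 11.2 − x)×3.29
The z_c×3.29 term appears on both sides and cancels. Collect the known terms of each column as K = Σ(ρt)_known − 3.29 × (depth of known layers): K_1 = 107.8025 − 3.29×39.93 = −23.5672; K_2 = 30.576 − 3.29×(4.27 + 11.2) = −20.3203.
Balance: K_1 = K_2 − x×(3.29 − 2.97), so x = (K_2 − K_1)/(3.29 − 2.97) = 3.2469/0.32 = 10.1 km.

10.1 km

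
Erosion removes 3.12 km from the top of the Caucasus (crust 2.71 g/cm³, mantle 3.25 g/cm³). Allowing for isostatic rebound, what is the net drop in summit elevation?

0.518 km

Rebound u = e ρ_c/ρ_m = 3.12 km × 2.71/3.25 = 2.602 km.
Net surface drop = e − u = 3.12 km − 2.602 km = e (ρ_m − ρ_c)/ρ_m = 0.518 km.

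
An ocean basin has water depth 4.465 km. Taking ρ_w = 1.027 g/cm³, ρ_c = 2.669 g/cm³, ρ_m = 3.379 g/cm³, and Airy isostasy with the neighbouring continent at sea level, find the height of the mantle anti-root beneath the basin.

Equating mass per unit area of the two columns: replacing crust with seawater at the top is compensated by replacing crust with mantle at the base: d (ρ_c − ρ_w) = a (ρ_m − ρ_c).
a = d (ρ_c − ρ_w)/(ρ_m − ρ_c) = 4.465 km × 1.642/0.71 = 10.3 km.

10.3 km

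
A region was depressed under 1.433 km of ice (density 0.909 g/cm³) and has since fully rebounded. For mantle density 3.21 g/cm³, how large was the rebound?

0.406 km

Removing the load lets mantle flow back in; uplift u satisfies ρ_ice t = ρ_m u.
u = t ρ_ice/ρ_m = 1.433 km × 0.909/3.21 = 0.406 km.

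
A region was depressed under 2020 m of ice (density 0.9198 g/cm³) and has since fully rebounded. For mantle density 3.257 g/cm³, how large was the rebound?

570 m

Removing the load lets mantle flow back in; uplift u satisfies ρ_ice t = ρ_m u.
u = t ρ_ice/ρ_m = 2020 m × 0.9198/3.257 = 570 m.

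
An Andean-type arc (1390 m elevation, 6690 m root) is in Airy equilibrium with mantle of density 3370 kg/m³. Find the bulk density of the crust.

ρ_c h = (ρ_m − ρ_c) r → ρ_c (h + r) = ρ_m r → ρ_c = ρ_m r / (h + r).
ρ_c = 3370 × 6690 m / (1390 m + 6690 m) = 2790 kg/m³.

2790 kg/m³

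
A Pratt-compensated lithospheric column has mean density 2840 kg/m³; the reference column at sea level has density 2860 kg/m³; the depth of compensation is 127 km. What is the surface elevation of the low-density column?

0.894 km

ρ_ref D = ρ (D + h) → h = D (ρ_ref − ρ)/ρ.
h = 127 km × (2860 − 2840)/2840 = 0.894 km.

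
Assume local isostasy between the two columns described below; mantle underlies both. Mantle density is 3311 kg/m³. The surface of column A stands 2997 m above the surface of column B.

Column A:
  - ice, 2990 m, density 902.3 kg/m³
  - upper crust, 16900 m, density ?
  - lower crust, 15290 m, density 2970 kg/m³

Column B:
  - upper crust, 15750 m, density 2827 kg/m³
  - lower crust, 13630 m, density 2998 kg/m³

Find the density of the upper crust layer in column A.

Take the compensation level at the base of the deeper column (depth z_c below the surface of column A) and equate Σ ρ_i t_i down to z_c; mantle fills any gap and the z_c terms cancel.
Column A: 2990×902.3 + 16900×ρ + 15290×2970 + (z_c − 35180)×3311
Column B: 2997×0 + 15750×2827 + 13630×2998 + (z_c − 2997 − 29380)×3311
The z_c×3311 term appears on both sides and cancels. Collect the known terms of each column as K = Σ(ρt)_known − 3311 × (depth of known layers): K_A = 48109177 − 3311×35180 = −68371803; K_B = 85387990 − 3311×(2997 + 29380) = −21812257.
Balance: K_A + 16900×ρ = K_B, so ρ = (K_B − K_A)/16900 = 46559500/16900 = 2760 kg/m³.

2760 kg/m³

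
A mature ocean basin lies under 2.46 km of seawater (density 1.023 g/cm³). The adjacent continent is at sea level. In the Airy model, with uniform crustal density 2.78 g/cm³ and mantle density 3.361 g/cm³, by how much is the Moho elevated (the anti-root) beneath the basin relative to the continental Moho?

In Airy isostatic equilibrium: replacing crust with seawater at the top is compensated by replacing crust with mantle at the base: d (ρ_c − ρ_w) = a (ρ_m − ρ_c).
a = d (ρ_c − ρ_w)/(ρ_m − ρ_c) = 2.46 km × 1.757/0.581 = 7.44 km.

7.44 km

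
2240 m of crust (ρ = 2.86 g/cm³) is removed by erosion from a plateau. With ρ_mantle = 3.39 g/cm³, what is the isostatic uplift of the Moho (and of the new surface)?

Unloading: uplift u = e ρ_c/ρ_m = 2240 m × 2.86/3.39 = 1890 m.

1890 m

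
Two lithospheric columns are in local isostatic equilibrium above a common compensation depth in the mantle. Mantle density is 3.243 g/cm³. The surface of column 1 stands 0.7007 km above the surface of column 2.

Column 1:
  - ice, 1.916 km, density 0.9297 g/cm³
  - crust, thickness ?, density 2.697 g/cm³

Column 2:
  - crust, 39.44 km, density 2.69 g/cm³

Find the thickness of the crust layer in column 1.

Take the compensation level at the base of the deeper column (depth z_c below the surface of column 1) and equate Σ ρ_i t_i down to z_c; mantle fills any gap and the z_c terms cancel.
Column 1: 1.916×0.9297 + x×2.697 + (z_c − 1.916 − x)×3.243
Column 2: 0.7007×0 + 39.44×2.69 + (z_c − 0.7007 − 39.44)×3.243
The z_c×3.243 term appears on both sides and cancels. Collect the known terms of each column as K = Σ(ρt)_known − 3.243 × (depth of known layers): K_1 = 1.7813052 − 3.243×1.916 = −4.4322828; K_2 = 106.0936 − 3.243×(0.7007 + 39.44) = −24.0826901.
Balance: K_1 − x×(3.243 − 2.697) = K_2, so x = (K_1 − K_2)/(3.243 − 2.697) = 19.6504/0.546 = 36 km.

36 km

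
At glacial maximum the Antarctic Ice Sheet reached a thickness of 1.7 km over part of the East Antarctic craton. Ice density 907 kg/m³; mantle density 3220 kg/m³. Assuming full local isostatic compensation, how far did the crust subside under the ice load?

In Airy isostatic equilibrium: the ice load ρ_ice t is balanced by mantle displaced below, ρ_m s.
s = t ρ_ice / ρ_m = 1.7 km × 907/3220 = 0.479 km.

0.479 km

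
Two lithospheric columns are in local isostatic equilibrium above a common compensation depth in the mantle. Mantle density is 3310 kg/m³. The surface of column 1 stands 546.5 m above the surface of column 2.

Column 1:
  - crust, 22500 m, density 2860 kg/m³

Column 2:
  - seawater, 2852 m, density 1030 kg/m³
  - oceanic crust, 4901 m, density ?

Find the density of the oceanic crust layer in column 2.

2940 kg/m³

Take the compensation level at the base of the deeper column (depth z_c below the surface of column 1) and equate Σ ρ_i t_i down to z_c; mantle fills any gap and the z_c terms cancel.
Column 1: 22500×2860 + (z_c − 22500)×3310
Column 2: 546.5×0 + 2852×1030 + 4901×ρ + (z_c − 546.5 − 7753)×3310
The z_c×3310 term appears on both sides and cancels. Collect the known terms of each column as K = Σ(ρt)_known − 3310 × (depth of known layers): K_1 = 64350000 − 3310×22500 = −10125000; K_2 = 2937560 − 3310×(546.5 + 7753) = −24533785.
Balance: K_1 = K_2 + 4901×ρ, so ρ = (K_1 − K_2)/4901 = 14408800/4901 = 2940 kg/m³.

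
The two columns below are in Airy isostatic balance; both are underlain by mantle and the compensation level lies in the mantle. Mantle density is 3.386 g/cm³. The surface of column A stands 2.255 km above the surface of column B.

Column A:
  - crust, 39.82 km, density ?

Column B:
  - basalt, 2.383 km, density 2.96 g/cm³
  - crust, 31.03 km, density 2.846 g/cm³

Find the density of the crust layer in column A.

Take the compensation level at the base of the deeper column (depth z_c below the surface of column A) and equate Σ ρ_i t_i down to z_c; mantle fills any gap and the z_c terms cancel.
Column A: 39.82×ρ + (z_c − 39.82)×3.386
Column B: 2.255×0 + 2.383×2.96 + 31.03×2.846 + (z_c − 2.255 − 33.413)×3.386
The z_c×3.386 term appears on both sides and cancels. Collect the known terms of each column as K = Σ(ρt)_known − 3.386 × (depth of known layers): K_A = 0 − 3.386×39.82 = −134.83052; K_B = 95.36506 − 3.386×(2.255 + 33.413) = −25.406788.
Balance: K_A + 39.82×ρ = K_B, so ρ = (K_B − K_A)/39.82 = 109.424/39.82 = 2.75 g/cm³.

2.75 g/cm³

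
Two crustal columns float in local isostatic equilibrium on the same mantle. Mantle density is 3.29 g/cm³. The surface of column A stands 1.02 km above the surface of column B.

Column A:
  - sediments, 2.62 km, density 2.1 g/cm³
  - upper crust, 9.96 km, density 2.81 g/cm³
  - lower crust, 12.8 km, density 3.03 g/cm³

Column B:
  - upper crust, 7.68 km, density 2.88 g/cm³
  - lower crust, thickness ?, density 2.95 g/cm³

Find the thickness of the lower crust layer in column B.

Take the compensation level at the base of the deeper column (depth z_c below the surface of column A) and equate Σ ρ_i t_i down to z_c; mantle fills any gap and the z_c terms cancel.
Column A: 2.62×2.1 + 9.96×2.81 + 12.8×3.03 + (z_c − 25.38)×3.29
Column B: 1.02×0 + 7.68×2.88 + x×2.95 + (z_c − 1.02 − 7.68 − x)×3.29
The z_c×3.29 term appears on both sides and cancels. Collect the known terms of each column as K = Σ(ρt)_known − 3.29 × (depth of known layers): K_A = 72.2736 − 3.29×25.38 = −11.2266; K_B = 22.1184 − 3.29×(1.02 + 7.68) = −6.5046.
Balance: K_A = K_B − x×(3.29 − 2.95), so x = (K_B − K_A)/(3.29 − 2.95) = 4.722/0.34 = 13.9 km.

13.9 km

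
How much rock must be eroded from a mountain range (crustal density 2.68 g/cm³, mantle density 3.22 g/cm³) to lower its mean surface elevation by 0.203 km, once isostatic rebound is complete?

1.21 km

Net drop Δ = e − u = e − e ρ_c/ρ_m = e (ρ_m − ρ_c)/ρ_m.
e = Δ ρ_m/(ρ_m − ρ_c) = 0.203 km × 3.22/0.54 = 1.21 km.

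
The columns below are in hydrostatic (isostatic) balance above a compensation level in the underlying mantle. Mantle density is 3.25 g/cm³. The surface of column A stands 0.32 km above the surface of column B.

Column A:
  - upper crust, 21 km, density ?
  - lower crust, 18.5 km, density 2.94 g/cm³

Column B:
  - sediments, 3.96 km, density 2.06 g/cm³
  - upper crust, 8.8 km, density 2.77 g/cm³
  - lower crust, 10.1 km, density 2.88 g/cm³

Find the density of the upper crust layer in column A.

2.87 g/cm³

Take the compensation level at the base of the deeper column (depth z_c below the surface of column A) and equate Σ ρ_i t_i down to z_c; mantle fills any gap and the z_c terms cancel.
Column A: 21×ρ + 18.5×2.94 + (z_c − 39.5)×3.25
Column B: 0.32×0 + 3.96×2.06 + 8.8×2.77 + 10.1×2.88 + (z_c − 0.32 − 22.86)×3.25
The z_c×3.25 term appears on both sides and cancels. Collect the known terms of each column as K = Σ(ρt)_known − 3.25 × (depth of known layers): K_A = 54.39 − 3.25×39.5 = −73.985; K_B = 61.6216 − 3.25×(0.32 + 22.86) = −13.7134.
Balance: K_A + 21×ρ = K_B, so ρ = (K_B − K_A)/21 = 60.2716/21 = 2.87 g/cm³.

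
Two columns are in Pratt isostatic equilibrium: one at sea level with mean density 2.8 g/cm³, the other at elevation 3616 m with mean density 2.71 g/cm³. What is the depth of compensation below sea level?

ρ_ref D = ρ (D + h) → D (ρ_ref − ρ) = ρ h.
D = ρ h/(ρ_ref − ρ) = 2.71 × 3616 m/(2.8 − 2.71) = 109000 m.

109000 m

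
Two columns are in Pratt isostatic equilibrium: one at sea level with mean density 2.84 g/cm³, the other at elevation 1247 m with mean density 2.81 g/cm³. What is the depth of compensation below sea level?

117000 m

ρ_ref D = ρ (D + h) → D (ρ_ref − ρ) = ρ h.
D = ρ h/(ρ_ref − ρ) = 2.81 × 1247 m/(2.84 − 2.81) = 117000 m.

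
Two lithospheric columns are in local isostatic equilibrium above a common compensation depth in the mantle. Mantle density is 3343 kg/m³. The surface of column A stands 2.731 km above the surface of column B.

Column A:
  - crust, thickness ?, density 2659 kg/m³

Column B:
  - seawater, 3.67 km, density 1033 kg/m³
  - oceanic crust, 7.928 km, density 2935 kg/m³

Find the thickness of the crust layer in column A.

Take the compensation level at the base of the deeper column (depth z_c below the surface of column A) and equate Σ ρ_i t_i down to z_c; mantle fills any gap and the z_c terms cancel.
Column A: x×2659 + (z_c − 0 − x)×3343
Column B: 2.731×0 + 3.67×1033 + 7.928×2935 + (z_c − 2.731 − 11.598)×3343
The z_c×3343 term appears on both sides and cancels. Collect the known terms of each column as K = Σ(ρt)_known − 3343 × (depth of known layers): K_A = 0 − 3343×0 = 0; K_B = 27059.79 − 3343×(2.731 + 11.598) = −20842.057.
Balance: K_A − x×(3343 − 2659) = K_B, so x = (K_A − K_B)/(3343 − 2659) = 20842.1/684 = 30.5 km.

30.5 km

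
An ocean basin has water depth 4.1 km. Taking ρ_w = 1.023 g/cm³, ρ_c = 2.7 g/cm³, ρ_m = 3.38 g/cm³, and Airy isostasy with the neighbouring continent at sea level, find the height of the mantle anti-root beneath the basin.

10.1 km

In Airy isostatic equilibrium: replacing crust with seawater at the top is compensated by replacing crust with mantle at the base: d (ρ_c − ρ_w) = a (ρ_m − ρ_c).
a = d (ρ_c − ρ_w)/(ρ_m − ρ_c) = 4.1 km × 1.677/0.68 = 10.1 km.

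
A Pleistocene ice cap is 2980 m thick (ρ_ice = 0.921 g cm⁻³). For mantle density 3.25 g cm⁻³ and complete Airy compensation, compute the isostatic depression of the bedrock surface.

In Airy isostatic equilibrium: the ice load ρ_ice t is balanced by mantle displaced below, ρ_m s.
s = t ρ_ice / ρ_m = 2980 m × 0.921/3.25 = 844 m.

844 m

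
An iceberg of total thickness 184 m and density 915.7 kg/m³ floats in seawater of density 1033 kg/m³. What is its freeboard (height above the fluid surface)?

20.9 m

Floating equilibrium: submerged depth d = t ρ_obj/ρ_fluid = 184 m × 915.7/1033 = 163.1 m.
Freeboard = t − d = 184 m − 163.1 m = 20.9 m.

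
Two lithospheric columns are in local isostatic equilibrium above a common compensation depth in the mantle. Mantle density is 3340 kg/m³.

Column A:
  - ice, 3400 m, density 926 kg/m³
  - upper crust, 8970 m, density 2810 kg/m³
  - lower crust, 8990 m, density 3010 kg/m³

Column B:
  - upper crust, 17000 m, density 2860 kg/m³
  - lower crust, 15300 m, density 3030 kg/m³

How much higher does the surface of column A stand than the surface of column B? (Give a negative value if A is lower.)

For any compensation level in the mantle, the mantle terms cancel and isostasy reduces to e = (Σt_A − Σt_B) − (Σ(ρt)_A − Σ(ρt)_B) / ρ_m.
Σt_A = 21360 m; Σt_B = 32300 m; Σ(ρt)_A = 55414000; Σ(ρt)_B = 94979000 (in m·kg/m³).
e = (21360 − 32300) − (55414000 − 94979000) / 3340 = 906 m.

906 m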